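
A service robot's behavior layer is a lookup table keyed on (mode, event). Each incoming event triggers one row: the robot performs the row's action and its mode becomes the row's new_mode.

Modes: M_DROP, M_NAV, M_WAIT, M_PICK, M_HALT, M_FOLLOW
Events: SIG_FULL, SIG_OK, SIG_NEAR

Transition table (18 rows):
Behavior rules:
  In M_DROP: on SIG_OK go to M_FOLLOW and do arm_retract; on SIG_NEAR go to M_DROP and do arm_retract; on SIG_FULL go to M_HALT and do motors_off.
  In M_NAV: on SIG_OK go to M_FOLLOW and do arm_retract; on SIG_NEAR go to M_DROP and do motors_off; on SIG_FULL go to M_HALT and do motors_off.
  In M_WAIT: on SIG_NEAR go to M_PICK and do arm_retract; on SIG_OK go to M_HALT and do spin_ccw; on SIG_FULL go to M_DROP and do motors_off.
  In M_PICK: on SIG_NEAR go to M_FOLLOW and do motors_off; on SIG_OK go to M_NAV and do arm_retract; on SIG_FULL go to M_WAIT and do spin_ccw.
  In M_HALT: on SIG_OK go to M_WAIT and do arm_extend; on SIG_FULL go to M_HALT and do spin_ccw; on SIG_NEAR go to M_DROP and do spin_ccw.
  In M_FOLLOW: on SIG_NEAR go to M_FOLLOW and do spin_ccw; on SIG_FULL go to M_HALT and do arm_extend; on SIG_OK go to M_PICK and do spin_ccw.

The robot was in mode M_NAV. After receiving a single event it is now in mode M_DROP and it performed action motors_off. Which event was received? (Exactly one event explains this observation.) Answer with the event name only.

SIG_NEAR

try SIG_FULL: (M_NAV, SIG_FULL) → (M_HALT, motors_off)
try SIG_OK: (M_NAV, SIG_OK) → (M_FOLLOW, arm_retract)
try SIG_NEAR: (M_NAV, SIG_NEAR) → (M_DROP, motors_off)  ← matches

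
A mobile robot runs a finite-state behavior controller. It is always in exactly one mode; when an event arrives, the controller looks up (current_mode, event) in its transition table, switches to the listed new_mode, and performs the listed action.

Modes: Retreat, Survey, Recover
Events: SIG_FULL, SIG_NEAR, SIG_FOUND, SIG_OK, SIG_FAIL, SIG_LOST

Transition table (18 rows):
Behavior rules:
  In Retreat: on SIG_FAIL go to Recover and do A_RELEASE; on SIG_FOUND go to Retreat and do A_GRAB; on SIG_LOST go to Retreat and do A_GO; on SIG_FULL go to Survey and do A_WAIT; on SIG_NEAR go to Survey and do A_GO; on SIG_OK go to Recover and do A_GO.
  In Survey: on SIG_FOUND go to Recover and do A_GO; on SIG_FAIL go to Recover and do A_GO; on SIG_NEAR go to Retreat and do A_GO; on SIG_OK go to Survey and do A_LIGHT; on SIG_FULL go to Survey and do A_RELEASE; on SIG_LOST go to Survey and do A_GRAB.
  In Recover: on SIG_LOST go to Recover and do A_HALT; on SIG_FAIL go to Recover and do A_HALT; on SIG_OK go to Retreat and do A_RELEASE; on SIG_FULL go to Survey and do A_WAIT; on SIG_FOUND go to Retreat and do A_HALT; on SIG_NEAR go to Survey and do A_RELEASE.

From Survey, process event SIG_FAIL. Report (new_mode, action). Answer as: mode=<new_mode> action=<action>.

current mode = Survey; filter table to that mode:
  (Survey, SIG_FOUND) → (Recover, A_GO)
  (Survey, SIG_FAIL) → (Recover, A_GO)  ← event matches
  (Survey, SIG_NEAR) → (Retreat, A_GO)
  (Survey, SIG_OK) → (Survey, A_LIGHT)
  (Survey, SIG_FULL) → (Survey, A_RELEASE)
  (Survey, SIG_LOST) → (Survey, A_GRAB)
event = SIG_FAIL selects (Recover, A_GO)

mode=Recover action=A_GO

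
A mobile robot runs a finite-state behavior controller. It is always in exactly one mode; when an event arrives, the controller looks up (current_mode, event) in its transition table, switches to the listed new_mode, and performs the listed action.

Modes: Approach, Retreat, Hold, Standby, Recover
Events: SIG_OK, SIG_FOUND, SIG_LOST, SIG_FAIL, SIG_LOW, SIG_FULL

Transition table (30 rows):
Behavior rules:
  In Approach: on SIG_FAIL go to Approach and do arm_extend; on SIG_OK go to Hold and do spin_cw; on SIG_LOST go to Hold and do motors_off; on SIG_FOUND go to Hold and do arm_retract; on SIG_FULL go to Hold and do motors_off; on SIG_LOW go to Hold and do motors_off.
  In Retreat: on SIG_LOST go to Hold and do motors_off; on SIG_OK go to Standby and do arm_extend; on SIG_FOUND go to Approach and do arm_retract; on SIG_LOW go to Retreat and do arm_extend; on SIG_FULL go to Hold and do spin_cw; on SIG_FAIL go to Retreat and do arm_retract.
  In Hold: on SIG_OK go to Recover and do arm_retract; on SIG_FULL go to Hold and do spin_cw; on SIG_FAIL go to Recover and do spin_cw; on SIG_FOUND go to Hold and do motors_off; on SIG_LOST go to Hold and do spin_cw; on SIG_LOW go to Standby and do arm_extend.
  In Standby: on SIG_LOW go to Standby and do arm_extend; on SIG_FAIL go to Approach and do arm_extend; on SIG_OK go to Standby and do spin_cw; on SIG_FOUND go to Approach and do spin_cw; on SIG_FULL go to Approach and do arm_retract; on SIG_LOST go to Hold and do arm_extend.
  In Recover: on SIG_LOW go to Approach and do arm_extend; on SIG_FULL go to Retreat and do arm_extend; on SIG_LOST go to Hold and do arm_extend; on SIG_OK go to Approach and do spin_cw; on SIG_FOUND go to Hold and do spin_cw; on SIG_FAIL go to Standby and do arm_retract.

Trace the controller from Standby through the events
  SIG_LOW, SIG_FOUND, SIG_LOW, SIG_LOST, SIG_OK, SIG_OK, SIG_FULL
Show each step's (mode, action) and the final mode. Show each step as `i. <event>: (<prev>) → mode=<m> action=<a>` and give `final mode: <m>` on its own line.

1. SIG_LOW: (Standby) → mode=Standby action=arm_extend
2. SIG_FOUND: (Standby) → mode=Approach action=spin_cw
3. SIG_LOW: (Approach) → mode=Hold action=motors_off
4. SIG_LOST: (Hold) → mode=Hold action=spin_cw
5. SIG_OK: (Hold) → mode=Recover action=arm_retract
6. SIG_OK: (Recover) → mode=Approach action=spin_cw
7. SIG_FULL: (Approach) → mode=Hold action=motors_off

final mode: Hold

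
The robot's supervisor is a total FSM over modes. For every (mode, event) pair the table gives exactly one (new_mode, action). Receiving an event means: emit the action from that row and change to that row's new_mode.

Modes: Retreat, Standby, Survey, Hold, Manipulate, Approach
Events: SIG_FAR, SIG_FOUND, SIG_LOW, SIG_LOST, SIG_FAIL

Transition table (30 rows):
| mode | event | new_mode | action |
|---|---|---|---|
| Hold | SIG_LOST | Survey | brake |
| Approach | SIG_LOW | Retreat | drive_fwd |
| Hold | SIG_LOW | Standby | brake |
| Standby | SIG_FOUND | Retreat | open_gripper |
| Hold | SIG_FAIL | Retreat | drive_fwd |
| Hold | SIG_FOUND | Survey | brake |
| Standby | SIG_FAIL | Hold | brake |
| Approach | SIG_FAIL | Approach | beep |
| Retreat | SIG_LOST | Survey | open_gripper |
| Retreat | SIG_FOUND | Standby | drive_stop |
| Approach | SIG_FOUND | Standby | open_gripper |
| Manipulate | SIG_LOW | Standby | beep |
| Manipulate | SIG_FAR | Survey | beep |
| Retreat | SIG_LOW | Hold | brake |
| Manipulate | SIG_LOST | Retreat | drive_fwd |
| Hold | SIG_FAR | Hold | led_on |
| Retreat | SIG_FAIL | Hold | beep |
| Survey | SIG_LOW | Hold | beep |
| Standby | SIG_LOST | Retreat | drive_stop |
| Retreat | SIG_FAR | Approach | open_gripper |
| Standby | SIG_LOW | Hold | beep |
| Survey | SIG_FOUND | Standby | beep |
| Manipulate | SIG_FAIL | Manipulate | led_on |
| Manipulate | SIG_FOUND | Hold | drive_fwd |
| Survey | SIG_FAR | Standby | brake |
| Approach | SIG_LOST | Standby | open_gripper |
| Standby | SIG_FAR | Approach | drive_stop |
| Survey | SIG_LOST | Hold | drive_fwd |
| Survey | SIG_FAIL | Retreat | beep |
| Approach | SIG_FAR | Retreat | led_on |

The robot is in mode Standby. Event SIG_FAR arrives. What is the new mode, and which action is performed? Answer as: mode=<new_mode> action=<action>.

mode=Approach action=drive_stop

current mode = Standby; filter table to that mode:
  (Standby, SIG_FOUND) → (Retreat, open_gripper)
  (Standby, SIG_FAIL) → (Hold, brake)
  (Standby, SIG_LOST) → (Retreat, drive_stop)
  (Standby, SIG_LOW) → (Hold, beep)
  (Standby, SIG_FAR) → (Approach, drive_stop)  ← event matches
event = SIG_FAR selects (Approach, drive_stop)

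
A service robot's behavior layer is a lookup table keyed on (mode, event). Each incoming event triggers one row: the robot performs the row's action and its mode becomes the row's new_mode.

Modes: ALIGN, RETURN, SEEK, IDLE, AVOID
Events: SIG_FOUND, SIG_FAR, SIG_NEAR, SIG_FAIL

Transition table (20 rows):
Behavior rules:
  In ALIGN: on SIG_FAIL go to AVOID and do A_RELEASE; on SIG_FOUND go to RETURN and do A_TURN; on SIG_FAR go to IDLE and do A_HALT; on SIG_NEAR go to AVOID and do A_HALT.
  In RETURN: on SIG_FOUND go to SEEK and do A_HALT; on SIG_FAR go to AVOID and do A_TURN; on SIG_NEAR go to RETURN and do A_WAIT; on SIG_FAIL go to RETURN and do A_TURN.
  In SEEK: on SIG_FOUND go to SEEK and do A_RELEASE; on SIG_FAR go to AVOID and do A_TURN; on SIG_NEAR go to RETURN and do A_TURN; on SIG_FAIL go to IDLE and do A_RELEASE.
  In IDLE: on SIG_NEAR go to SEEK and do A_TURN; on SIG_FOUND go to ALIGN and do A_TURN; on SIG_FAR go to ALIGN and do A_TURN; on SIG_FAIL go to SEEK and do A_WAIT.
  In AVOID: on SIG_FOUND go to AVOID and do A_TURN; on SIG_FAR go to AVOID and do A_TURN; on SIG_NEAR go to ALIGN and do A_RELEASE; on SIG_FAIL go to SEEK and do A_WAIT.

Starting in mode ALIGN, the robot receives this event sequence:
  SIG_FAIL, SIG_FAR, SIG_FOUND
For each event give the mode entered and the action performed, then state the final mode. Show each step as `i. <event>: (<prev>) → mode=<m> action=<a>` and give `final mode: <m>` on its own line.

1. SIG_FAIL: (ALIGN) → mode=AVOID action=A_RELEASE
2. SIG_FAR: (AVOID) → mode=AVOID action=A_TURN
3. SIG_FOUND: (AVOID) → mode=AVOID action=A_TURN

final mode: AVOID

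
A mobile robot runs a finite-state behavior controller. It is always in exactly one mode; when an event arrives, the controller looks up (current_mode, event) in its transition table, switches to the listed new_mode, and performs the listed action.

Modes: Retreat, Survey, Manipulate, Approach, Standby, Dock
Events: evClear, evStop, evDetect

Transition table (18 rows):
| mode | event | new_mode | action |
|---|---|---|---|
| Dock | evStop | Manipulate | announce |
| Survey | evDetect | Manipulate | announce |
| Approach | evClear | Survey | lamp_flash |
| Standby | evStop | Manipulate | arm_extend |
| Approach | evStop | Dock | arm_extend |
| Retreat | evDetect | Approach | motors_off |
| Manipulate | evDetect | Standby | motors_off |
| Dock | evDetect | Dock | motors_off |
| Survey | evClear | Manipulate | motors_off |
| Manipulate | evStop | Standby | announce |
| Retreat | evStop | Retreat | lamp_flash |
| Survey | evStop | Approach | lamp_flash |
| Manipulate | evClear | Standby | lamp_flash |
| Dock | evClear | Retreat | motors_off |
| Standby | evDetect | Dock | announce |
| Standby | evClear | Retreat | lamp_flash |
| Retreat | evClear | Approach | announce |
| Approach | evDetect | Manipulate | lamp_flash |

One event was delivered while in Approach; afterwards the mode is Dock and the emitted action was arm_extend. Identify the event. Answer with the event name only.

evStop

try evClear: (Approach, evClear) → (Survey, lamp_flash)
try evStop: (Approach, evStop) → (Dock, arm_extend)  ← matches
try evDetect: (Approach, evDetect) → (Manipulate, lamp_flash)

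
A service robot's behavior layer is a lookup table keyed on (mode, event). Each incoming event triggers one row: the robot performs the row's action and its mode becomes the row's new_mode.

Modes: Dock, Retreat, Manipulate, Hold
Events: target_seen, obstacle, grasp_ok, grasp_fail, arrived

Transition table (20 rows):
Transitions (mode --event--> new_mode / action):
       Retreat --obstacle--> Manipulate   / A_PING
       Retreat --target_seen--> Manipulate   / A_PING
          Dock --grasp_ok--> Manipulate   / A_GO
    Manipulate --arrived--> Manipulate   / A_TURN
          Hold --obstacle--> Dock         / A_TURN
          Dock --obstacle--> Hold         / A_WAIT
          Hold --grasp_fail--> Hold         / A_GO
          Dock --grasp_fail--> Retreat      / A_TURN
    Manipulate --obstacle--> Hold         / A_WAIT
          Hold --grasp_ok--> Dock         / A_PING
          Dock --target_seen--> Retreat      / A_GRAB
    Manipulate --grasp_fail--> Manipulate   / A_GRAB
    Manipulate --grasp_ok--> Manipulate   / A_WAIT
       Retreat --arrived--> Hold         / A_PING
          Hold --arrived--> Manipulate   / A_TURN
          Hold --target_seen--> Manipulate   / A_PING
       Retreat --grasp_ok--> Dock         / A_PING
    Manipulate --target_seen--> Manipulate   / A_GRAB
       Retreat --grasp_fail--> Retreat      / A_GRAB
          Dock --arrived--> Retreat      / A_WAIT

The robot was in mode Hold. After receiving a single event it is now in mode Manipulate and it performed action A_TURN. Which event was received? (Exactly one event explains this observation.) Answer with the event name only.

try target_seen: (Hold, target_seen) → (Manipulate, A_PING)
try obstacle: (Hold, obstacle) → (Dock, A_TURN)
try grasp_ok: (Hold, grasp_ok) → (Dock, A_PING)
try grasp_fail: (Hold, grasp_fail) → (Hold, A_GO)
try arrived: (Hold, arrived) → (Manipulate, A_TURN)  ← matches

arrived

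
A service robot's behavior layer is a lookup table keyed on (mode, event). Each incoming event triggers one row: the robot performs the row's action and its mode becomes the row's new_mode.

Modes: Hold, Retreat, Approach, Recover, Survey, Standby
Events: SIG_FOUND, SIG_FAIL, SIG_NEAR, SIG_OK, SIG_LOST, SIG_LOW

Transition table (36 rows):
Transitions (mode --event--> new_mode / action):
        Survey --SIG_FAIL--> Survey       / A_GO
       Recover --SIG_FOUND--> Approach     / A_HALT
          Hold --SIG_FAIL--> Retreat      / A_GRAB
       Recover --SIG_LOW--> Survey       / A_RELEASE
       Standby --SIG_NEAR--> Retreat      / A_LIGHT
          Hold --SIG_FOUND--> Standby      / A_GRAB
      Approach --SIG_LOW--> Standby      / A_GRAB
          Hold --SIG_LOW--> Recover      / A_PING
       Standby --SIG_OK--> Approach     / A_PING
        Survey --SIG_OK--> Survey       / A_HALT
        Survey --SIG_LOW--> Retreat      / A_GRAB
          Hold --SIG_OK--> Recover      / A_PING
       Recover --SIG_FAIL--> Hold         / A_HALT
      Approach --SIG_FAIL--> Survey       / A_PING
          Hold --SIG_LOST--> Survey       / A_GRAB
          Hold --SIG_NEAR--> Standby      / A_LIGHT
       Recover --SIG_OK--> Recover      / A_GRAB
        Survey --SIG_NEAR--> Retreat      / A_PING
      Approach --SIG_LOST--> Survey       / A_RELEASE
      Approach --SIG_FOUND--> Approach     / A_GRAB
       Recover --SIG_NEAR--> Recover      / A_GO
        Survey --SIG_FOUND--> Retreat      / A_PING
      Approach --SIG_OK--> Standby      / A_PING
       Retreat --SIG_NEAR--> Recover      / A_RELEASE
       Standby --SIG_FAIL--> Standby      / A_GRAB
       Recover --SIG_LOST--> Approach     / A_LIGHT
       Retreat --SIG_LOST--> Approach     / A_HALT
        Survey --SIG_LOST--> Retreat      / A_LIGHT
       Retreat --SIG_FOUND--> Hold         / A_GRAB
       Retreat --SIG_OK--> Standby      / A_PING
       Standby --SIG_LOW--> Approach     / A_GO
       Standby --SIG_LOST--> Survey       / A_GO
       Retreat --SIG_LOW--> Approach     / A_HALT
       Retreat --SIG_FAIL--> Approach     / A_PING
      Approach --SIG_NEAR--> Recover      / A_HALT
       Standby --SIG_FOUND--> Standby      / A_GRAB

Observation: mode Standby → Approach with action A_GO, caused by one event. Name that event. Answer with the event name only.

try SIG_FOUND: (Standby, SIG_FOUND) → (Standby, A_GRAB)
try SIG_FAIL: (Standby, SIG_FAIL) → (Standby, A_GRAB)
try SIG_NEAR: (Standby, SIG_NEAR) → (Retreat, A_LIGHT)
try SIG_OK: (Standby, SIG_OK) → (Approach, A_PING)
try SIG_LOST: (Standby, SIG_LOST) → (Survey, A_GO)
try SIG_LOW: (Standby, SIG_LOW) → (Approach, A_GO)  ← matches

SIG_LOW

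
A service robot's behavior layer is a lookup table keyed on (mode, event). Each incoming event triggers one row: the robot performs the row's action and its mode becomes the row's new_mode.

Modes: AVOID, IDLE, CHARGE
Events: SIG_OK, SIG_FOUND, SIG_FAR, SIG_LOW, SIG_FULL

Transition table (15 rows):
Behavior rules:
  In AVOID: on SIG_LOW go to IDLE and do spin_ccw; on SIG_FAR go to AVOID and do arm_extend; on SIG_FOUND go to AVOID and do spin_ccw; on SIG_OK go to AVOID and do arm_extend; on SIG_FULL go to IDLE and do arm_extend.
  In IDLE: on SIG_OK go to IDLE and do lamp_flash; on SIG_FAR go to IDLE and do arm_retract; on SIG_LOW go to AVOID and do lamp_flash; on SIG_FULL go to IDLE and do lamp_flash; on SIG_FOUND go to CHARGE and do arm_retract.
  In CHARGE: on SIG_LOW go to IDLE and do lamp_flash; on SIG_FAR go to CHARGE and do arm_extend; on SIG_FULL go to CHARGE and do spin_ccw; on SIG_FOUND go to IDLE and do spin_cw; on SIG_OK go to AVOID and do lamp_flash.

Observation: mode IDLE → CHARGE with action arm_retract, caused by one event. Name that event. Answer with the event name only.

SIG_FOUND

try SIG_OK: (IDLE, SIG_OK) → (IDLE, lamp_flash)
try SIG_FOUND: (IDLE, SIG_FOUND) → (CHARGE, arm_retract)  ← matches
try SIG_FAR: (IDLE, SIG_FAR) → (IDLE, arm_retract)
try SIG_LOW: (IDLE, SIG_LOW) → (AVOID, lamp_flash)
try SIG_FULL: (IDLE, SIG_FULL) → (IDLE, lamp_flash)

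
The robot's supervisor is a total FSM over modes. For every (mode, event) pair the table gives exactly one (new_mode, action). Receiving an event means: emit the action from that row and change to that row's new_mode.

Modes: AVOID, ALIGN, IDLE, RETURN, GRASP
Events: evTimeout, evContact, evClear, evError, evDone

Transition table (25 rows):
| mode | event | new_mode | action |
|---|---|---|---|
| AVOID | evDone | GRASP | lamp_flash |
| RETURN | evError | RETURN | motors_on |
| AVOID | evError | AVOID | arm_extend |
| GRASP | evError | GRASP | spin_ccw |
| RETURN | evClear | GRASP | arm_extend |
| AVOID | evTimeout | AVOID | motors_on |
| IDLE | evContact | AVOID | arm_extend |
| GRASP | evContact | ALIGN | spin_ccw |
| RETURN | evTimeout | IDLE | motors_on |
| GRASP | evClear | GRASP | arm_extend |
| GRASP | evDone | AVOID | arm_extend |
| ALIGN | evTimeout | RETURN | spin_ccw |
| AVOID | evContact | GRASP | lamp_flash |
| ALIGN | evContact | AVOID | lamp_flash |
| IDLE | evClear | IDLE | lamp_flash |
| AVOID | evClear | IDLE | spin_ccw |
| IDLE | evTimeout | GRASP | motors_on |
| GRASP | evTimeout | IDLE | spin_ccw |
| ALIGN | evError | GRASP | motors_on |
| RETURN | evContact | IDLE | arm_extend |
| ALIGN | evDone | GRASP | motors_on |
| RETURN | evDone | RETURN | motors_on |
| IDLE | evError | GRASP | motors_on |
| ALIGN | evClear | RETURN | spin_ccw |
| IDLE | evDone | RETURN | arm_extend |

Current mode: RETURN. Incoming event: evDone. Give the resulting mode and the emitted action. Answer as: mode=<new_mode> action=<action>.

mode=RETURN action=motors_on

current mode = RETURN; filter table to that mode:
  (RETURN, evError) → (RETURN, motors_on)
  (RETURN, evClear) → (GRASP, arm_extend)
  (RETURN, evTimeout) → (IDLE, motors_on)
  (RETURN, evContact) → (IDLE, arm_extend)
  (RETURN, evDone) → (RETURN, motors_on)  ← event matches
event = evDone selects (RETURN, motors_on)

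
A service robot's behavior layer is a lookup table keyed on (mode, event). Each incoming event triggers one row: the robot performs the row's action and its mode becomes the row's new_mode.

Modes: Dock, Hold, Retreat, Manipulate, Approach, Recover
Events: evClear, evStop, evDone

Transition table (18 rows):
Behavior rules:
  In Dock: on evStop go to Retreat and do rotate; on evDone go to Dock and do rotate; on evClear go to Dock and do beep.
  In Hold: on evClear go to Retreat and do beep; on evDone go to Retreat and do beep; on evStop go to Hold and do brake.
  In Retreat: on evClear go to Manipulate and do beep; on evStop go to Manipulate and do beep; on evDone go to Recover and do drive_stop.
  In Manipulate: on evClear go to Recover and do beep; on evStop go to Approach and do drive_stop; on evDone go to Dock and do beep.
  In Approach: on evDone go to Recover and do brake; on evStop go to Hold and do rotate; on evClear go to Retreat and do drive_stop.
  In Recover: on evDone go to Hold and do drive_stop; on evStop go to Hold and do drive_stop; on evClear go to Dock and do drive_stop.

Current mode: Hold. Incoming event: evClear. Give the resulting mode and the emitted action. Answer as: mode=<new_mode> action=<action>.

current mode = Hold; filter table to that mode:
  (Hold, evClear) → (Retreat, beep)  ← event matches
  (Hold, evDone) → (Retreat, beep)
  (Hold, evStop) → (Hold, brake)
event = evClear selects (Retreat, beep)

mode=Retreat action=beep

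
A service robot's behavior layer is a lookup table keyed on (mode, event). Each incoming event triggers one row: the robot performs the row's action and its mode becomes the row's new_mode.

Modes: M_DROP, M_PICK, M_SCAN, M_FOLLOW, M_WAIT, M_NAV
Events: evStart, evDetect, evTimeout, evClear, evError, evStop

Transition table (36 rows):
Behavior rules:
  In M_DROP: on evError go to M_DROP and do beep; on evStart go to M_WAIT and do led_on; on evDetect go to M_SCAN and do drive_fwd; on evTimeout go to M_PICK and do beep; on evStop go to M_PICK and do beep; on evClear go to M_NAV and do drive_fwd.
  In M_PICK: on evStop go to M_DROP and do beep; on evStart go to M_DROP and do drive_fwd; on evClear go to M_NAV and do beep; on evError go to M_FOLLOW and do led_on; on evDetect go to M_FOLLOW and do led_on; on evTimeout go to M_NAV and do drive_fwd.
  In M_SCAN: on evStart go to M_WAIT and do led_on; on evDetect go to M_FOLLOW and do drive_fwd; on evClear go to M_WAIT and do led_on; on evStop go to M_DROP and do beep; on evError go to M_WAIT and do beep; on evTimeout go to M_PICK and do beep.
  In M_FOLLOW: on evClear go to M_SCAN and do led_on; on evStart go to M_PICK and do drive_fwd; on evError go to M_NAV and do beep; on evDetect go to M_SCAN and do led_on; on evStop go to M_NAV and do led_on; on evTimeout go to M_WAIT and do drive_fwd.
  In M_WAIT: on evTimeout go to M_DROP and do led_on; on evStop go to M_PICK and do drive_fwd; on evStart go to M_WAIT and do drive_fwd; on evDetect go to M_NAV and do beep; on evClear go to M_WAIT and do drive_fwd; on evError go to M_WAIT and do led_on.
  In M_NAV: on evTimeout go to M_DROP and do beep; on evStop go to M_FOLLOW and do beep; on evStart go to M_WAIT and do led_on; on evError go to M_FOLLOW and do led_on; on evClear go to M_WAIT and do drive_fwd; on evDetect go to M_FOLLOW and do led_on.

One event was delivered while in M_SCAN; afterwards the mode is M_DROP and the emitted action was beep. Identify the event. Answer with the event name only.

try evStart: (M_SCAN, evStart) → (M_WAIT, led_on)
try evDetect: (M_SCAN, evDetect) → (M_FOLLOW, drive_fwd)
try evTimeout: (M_SCAN, evTimeout) → (M_PICK, beep)
try evClear: (M_SCAN, evClear) → (M_WAIT, led_on)
try evError: (M_SCAN, evError) → (M_WAIT, beep)
try evStop: (M_SCAN, evStop) → (M_DROP, beep)  ← matches

evStop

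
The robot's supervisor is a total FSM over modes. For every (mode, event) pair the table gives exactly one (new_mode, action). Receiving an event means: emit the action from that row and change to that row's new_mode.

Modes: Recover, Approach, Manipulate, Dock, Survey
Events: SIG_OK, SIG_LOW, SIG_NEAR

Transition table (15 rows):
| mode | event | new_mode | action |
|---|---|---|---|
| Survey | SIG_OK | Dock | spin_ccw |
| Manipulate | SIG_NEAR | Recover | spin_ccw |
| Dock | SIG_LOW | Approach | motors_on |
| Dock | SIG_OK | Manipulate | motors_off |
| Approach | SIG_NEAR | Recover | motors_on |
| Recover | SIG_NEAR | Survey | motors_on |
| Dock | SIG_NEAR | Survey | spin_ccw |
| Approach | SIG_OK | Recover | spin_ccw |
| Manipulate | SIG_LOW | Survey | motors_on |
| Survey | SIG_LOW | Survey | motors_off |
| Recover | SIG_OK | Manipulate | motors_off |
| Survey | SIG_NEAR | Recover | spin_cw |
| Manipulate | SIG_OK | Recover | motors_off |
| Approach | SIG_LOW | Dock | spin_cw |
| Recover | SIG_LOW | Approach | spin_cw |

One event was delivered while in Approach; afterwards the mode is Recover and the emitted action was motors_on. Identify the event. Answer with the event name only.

SIG_NEAR

try SIG_OK: (Approach, SIG_OK) → (Recover, spin_ccw)
try SIG_LOW: (Approach, SIG_LOW) → (Dock, spin_cw)
try SIG_NEAR: (Approach, SIG_NEAR) → (Recover, motors_on)  ← matches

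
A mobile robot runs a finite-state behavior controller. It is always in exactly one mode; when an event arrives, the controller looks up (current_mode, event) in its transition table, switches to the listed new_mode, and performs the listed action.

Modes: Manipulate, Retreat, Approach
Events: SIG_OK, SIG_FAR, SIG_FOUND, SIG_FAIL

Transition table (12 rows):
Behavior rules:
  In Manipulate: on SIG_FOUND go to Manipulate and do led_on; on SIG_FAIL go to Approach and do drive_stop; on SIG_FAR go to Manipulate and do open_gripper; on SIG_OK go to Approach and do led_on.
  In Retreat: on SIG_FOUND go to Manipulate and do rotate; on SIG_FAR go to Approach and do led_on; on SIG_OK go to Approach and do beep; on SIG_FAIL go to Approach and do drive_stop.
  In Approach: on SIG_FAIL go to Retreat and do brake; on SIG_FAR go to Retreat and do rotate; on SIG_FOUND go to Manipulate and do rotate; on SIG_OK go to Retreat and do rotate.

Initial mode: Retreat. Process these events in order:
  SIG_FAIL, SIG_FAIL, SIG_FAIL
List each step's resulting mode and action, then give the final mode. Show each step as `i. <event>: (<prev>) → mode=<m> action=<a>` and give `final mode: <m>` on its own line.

final mode: Approach

1. SIG_FAIL: (Retreat) → mode=Approach action=drive_stop
2. SIG_FAIL: (Approach) → mode=Retreat action=brake
3. SIG_FAIL: (Retreat) → mode=Approach action=drive_stop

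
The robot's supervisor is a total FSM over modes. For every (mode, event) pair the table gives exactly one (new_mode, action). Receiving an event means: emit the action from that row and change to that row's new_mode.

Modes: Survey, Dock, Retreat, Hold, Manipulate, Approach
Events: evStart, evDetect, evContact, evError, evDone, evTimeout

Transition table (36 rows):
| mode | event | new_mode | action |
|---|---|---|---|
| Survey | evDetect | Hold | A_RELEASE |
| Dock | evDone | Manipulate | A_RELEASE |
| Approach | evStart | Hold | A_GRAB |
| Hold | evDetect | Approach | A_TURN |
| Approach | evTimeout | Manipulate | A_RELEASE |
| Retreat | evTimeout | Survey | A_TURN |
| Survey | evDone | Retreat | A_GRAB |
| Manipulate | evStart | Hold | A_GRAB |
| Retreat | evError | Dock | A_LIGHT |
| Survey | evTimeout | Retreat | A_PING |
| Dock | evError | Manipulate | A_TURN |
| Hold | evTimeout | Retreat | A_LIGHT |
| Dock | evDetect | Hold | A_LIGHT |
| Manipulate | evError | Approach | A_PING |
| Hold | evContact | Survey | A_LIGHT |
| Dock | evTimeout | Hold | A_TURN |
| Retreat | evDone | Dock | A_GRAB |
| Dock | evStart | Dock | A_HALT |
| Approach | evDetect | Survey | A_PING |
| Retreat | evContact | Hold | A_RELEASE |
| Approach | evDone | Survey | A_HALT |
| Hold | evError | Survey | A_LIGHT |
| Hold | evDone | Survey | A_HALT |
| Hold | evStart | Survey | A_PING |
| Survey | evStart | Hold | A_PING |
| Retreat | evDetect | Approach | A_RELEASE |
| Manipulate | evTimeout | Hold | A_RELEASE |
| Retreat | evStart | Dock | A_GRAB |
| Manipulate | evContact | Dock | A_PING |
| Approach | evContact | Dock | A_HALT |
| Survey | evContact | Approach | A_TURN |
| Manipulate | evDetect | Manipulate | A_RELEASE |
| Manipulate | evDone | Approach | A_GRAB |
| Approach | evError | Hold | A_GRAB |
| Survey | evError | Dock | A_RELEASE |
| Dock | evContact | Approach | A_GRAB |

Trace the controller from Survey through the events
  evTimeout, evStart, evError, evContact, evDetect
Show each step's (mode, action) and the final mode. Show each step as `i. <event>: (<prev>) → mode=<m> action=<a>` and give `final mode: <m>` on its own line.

1. evTimeout: (Survey) → mode=Retreat action=A_PING
2. evStart: (Retreat) → mode=Dock action=A_GRAB
3. evError: (Dock) → mode=Manipulate action=A_TURN
4. evContact: (Manipulate) → mode=Dock action=A_PING
5. evDetect: (Dock) → mode=Hold action=A_LIGHT

final mode: Hold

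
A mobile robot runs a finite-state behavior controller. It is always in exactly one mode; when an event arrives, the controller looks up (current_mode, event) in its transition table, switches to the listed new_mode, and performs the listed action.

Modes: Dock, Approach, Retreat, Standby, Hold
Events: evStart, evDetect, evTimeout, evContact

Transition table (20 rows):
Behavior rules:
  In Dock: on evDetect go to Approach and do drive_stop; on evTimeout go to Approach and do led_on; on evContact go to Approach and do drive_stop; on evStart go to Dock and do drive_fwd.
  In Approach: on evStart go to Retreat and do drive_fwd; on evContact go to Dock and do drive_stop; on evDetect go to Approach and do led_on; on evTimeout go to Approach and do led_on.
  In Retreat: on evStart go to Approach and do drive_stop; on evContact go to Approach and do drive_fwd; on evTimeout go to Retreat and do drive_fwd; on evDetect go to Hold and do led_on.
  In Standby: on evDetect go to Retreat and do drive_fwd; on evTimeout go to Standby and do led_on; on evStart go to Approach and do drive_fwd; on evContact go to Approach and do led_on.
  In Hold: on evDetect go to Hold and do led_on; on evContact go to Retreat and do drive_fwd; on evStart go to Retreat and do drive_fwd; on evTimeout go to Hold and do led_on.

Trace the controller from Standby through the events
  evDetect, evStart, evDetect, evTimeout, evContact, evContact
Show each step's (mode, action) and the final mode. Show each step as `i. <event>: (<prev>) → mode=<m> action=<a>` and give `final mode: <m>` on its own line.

1. evDetect: (Standby) → mode=Retreat action=drive_fwd
2. evStart: (Retreat) → mode=Approach action=drive_stop
3. evDetect: (Approach) → mode=Approach action=led_on
4. evTimeout: (Approach) → mode=Approach action=led_on
5. evContact: (Approach) → mode=Dock action=drive_stop
6. evContact: (Dock) → mode=Approach action=drive_stop

final mode: Approach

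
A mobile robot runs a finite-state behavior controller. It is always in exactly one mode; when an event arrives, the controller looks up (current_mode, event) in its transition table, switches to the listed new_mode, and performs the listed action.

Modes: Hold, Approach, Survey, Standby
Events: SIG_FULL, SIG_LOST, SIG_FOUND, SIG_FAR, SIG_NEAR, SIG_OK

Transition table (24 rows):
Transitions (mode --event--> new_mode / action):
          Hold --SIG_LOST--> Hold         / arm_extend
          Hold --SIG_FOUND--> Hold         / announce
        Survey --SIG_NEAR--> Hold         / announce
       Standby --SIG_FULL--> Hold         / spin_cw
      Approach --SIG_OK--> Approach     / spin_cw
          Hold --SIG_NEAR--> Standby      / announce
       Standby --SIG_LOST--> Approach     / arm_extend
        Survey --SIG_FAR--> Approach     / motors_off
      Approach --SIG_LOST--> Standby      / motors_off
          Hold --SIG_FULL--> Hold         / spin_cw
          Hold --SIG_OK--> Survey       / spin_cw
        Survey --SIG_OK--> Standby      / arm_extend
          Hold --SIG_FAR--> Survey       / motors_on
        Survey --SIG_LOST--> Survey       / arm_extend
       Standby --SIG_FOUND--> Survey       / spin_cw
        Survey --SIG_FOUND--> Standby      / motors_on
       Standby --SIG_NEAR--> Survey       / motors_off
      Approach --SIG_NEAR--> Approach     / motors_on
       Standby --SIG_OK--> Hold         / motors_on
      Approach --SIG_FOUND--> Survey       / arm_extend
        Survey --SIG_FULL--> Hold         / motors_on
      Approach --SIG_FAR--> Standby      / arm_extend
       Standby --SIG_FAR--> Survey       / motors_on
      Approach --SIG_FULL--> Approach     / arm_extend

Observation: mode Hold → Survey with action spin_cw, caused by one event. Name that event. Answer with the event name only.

try SIG_FULL: (Hold, SIG_FULL) → (Hold, spin_cw)
try SIG_LOST: (Hold, SIG_LOST) → (Hold, arm_extend)
try SIG_FOUND: (Hold, SIG_FOUND) → (Hold, announce)
try SIG_FAR: (Hold, SIG_FAR) → (Survey, motors_on)
try SIG_NEAR: (Hold, SIG_NEAR) → (Standby, announce)
try SIG_OK: (Hold, SIG_OK) → (Survey, spin_cw)  ← matches

SIG_OK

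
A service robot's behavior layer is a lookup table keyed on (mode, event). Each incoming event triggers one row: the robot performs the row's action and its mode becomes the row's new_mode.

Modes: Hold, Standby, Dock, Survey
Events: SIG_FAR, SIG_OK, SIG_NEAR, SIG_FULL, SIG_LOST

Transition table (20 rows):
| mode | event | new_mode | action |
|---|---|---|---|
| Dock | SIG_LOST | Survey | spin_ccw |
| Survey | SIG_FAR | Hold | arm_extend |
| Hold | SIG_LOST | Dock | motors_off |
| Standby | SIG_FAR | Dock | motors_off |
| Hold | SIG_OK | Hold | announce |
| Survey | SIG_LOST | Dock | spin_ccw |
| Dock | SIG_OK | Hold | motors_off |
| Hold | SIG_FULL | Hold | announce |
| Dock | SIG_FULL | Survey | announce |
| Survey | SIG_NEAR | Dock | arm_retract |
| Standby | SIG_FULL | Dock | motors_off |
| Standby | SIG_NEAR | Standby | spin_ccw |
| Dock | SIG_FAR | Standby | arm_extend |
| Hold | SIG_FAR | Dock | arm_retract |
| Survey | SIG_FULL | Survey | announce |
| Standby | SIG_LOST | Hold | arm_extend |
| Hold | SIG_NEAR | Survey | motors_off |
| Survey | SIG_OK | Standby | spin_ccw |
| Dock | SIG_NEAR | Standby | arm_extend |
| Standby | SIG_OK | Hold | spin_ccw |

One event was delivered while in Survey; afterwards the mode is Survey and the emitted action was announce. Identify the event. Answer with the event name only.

SIG_FULL

try SIG_FAR: (Survey, SIG_FAR) → (Hold, arm_extend)
try SIG_OK: (Survey, SIG_OK) → (Standby, spin_ccw)
try SIG_NEAR: (Survey, SIG_NEAR) → (Dock, arm_retract)
try SIG_FULL: (Survey, SIG_FULL) → (Survey, announce)  ← matches
try SIG_LOST: (Survey, SIG_LOST) → (Dock, spin_ccw)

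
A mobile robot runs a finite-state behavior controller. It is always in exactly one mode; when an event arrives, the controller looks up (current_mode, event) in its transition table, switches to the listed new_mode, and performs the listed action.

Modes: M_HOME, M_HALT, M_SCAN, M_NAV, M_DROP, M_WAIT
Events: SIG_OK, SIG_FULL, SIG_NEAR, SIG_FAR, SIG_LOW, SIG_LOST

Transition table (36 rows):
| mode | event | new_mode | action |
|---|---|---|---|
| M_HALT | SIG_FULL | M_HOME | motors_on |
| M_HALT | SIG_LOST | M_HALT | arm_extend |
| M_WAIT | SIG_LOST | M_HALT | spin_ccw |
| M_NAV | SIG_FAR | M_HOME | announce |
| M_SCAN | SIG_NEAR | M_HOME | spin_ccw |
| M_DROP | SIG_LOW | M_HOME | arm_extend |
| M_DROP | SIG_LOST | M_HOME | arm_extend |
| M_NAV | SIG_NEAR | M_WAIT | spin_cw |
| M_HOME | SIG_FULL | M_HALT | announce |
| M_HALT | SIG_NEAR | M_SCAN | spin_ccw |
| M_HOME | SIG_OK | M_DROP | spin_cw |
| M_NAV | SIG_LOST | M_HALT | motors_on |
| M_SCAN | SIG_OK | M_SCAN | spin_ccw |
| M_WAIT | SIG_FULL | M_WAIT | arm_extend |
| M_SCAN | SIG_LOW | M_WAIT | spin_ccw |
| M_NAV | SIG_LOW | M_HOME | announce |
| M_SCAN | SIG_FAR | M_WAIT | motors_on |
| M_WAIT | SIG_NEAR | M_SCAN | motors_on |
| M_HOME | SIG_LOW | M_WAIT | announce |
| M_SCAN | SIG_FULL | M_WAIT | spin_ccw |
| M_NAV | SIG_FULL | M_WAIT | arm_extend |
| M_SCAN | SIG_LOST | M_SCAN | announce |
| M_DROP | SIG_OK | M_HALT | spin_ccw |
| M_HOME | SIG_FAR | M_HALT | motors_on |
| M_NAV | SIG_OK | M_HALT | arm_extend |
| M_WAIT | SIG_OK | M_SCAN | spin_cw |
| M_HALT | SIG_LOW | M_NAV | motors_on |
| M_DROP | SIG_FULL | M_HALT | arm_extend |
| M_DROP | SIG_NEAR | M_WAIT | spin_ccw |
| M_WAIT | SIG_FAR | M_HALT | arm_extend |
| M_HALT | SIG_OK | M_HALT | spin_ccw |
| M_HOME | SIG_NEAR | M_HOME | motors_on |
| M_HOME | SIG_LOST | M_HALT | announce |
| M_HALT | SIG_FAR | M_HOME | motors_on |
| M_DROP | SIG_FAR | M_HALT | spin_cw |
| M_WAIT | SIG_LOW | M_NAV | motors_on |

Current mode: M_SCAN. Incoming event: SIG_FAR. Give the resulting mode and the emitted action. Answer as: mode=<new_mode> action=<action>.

mode=M_WAIT action=motors_on

current mode = M_SCAN; filter table to that mode:
  (M_SCAN, SIG_NEAR) → (M_HOME, spin_ccw)
  (M_SCAN, SIG_OK) → (M_SCAN, spin_ccw)
  (M_SCAN, SIG_LOW) → (M_WAIT, spin_ccw)
  (M_SCAN, SIG_FAR) → (M_WAIT, motors_on)  ← event matches
  (M_SCAN, SIG_FULL) → (M_WAIT, spin_ccw)
  (M_SCAN, SIG_LOST) → (M_SCAN, announce)
event = SIG_FAR selects (M_WAIT, motors_on)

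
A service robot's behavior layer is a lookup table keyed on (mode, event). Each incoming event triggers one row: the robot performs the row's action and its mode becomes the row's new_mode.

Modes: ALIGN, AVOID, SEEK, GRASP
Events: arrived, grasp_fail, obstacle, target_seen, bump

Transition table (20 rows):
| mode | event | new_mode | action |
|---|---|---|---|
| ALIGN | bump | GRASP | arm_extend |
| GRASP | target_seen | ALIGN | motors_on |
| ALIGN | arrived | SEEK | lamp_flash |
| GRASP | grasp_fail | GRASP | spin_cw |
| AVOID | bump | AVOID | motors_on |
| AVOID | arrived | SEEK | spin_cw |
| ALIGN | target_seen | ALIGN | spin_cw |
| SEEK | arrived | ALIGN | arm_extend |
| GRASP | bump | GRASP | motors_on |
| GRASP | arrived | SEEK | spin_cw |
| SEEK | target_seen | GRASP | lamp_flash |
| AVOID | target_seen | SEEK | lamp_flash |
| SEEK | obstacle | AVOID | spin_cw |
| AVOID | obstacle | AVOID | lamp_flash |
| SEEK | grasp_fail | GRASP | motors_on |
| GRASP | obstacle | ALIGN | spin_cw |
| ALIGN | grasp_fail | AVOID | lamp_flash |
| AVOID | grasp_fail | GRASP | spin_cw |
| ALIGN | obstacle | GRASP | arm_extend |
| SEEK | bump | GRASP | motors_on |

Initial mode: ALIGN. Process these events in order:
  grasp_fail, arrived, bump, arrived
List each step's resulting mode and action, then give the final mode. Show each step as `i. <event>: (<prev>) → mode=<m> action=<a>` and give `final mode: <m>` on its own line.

1. grasp_fail: (ALIGN) → mode=AVOID action=lamp_flash
2. arrived: (AVOID) → mode=SEEK action=spin_cw
3. bump: (SEEK) → mode=GRASP action=motors_on
4. arrived: (GRASP) → mode=SEEK action=spin_cw

final mode: SEEK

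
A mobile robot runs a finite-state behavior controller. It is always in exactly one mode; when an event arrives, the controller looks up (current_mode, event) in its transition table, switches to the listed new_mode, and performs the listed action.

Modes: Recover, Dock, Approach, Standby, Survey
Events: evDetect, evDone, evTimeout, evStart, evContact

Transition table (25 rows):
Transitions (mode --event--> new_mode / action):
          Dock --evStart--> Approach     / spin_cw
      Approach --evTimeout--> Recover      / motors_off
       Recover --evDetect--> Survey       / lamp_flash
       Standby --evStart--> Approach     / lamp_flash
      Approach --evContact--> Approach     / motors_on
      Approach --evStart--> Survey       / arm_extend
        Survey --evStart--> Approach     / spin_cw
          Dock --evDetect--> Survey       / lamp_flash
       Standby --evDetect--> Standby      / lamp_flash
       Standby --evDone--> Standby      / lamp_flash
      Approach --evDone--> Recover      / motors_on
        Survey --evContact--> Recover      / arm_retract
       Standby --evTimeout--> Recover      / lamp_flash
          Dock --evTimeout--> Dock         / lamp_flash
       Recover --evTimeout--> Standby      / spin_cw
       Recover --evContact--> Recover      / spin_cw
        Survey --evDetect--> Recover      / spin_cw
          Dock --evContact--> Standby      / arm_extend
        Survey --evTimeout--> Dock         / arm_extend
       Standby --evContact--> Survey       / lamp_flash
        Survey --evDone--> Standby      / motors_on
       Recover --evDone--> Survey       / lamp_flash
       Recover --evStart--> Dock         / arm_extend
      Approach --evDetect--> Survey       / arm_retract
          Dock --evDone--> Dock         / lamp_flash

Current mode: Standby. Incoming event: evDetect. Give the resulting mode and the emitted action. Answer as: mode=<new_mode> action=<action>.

mode=Standby action=lamp_flash

current mode = Standby; filter table to that mode:
  (Standby, evStart) → (Approach, lamp_flash)
  (Standby, evDetect) → (Standby, lamp_flash)  ← event matches
  (Standby, evDone) → (Standby, lamp_flash)
  (Standby, evTimeout) → (Recover, lamp_flash)
  (Standby, evContact) → (Survey, lamp_flash)
event = evDetect selects (Standby, lamp_flash)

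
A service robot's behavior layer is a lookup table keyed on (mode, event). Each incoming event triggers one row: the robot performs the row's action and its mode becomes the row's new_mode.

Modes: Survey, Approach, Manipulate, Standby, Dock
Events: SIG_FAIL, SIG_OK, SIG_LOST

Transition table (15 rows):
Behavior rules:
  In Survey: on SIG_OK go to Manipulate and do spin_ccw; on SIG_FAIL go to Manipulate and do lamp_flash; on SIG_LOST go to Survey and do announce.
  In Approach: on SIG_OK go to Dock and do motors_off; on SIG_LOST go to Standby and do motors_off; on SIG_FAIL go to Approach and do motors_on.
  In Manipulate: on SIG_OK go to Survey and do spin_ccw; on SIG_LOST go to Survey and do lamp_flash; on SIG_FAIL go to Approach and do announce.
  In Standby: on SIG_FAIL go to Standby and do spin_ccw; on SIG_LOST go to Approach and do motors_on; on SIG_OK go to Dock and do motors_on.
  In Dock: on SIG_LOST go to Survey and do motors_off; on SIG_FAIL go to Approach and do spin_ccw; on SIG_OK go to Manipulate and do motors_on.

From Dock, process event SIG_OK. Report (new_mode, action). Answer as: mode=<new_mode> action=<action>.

mode=Manipulate action=motors_on

current mode = Dock; filter table to that mode:
  (Dock, SIG_LOST) → (Survey, motors_off)
  (Dock, SIG_FAIL) → (Approach, spin_ccw)
  (Dock, SIG_OK) → (Manipulate, motors_on)  ← event matches
event = SIG_OK selects (Manipulate, motors_on)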